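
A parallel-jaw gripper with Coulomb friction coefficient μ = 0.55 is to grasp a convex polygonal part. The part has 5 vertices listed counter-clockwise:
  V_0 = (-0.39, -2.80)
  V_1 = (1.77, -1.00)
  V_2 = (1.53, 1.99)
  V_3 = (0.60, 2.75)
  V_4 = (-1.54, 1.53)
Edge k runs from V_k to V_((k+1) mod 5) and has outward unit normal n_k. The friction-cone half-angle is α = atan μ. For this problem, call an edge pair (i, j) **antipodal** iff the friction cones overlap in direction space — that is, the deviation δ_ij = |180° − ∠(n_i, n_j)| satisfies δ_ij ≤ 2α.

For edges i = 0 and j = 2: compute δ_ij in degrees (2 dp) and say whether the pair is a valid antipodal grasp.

δ = 79.06°, invalid

α = atan 0.55 = 28.81°;  2α = 57.62°
edge 0: e_0 = (+2.16, +1.80);  n_0 = (+0.6402, -0.7682)
edge 2: e_2 = (-0.93, +0.76);  n_2 = (+0.6328, +0.7743)
∠(n_0, n_2) = 100.94°
δ = |180° − 100.94°| = 79.06°
79.06° > 2α = 57.62°  →  invalid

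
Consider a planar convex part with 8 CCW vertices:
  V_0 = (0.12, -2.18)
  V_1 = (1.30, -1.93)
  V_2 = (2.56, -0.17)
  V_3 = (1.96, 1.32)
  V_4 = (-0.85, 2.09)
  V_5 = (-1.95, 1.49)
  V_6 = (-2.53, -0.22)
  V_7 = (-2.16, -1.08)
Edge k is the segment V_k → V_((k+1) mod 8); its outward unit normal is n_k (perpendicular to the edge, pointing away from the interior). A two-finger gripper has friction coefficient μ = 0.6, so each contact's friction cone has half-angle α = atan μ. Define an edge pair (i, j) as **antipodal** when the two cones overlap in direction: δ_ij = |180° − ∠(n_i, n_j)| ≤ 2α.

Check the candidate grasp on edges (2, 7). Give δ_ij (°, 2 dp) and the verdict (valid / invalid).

α = atan 0.6 = 30.96°;  2α = 61.93°
edge 2: e_2 = (-0.60, +1.49);  n_2 = (+0.9276, +0.3735)
edge 7: e_7 = (+2.28, -1.10);  n_7 = (-0.4345, -0.9007)
∠(n_2, n_7) = 137.69°
δ = |180° − 137.69°| = 42.31°
42.31° ≤ 2α = 61.93°  →  valid

δ = 42.31°, valid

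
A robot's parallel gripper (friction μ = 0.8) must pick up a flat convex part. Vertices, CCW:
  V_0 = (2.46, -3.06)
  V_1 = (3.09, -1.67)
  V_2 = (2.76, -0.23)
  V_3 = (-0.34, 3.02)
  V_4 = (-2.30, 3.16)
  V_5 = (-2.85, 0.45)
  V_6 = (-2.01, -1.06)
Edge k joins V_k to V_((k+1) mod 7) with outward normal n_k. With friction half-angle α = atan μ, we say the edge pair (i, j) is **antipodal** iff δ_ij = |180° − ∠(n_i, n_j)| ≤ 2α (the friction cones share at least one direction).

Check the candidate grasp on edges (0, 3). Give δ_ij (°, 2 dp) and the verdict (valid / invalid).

δ = 69.70°, valid

α = atan 0.8 = 38.66°;  2α = 77.32°
edge 0: e_0 = (+0.63, +1.39);  n_0 = (+0.9108, -0.4128)
edge 3: e_3 = (-1.96, +0.14);  n_3 = (+0.0712, +0.9975)
∠(n_0, n_3) = 110.30°
δ = |180° − 110.30°| = 69.70°
69.70° ≤ 2α = 77.32°  →  valid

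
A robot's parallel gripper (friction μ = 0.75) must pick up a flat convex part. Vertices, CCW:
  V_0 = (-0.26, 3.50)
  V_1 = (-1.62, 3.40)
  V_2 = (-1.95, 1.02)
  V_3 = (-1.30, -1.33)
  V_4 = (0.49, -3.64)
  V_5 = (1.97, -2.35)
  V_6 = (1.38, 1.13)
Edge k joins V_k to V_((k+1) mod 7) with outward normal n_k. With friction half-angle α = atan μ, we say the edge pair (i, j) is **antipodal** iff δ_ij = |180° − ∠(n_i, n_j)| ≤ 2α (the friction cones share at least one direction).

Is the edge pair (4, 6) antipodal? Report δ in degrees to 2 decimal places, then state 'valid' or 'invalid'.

α = atan 0.75 = 36.87°;  2α = 73.74°
edge 4: e_4 = (+1.48, +1.29);  n_4 = (+0.6571, -0.7538)
edge 6: e_6 = (-1.64, +2.37);  n_6 = (+0.8223, +0.5690)
∠(n_4, n_6) = 83.61°
δ = |180° − 83.61°| = 96.39°
96.39° > 2α = 73.74°  →  invalid

δ = 96.39°, invalid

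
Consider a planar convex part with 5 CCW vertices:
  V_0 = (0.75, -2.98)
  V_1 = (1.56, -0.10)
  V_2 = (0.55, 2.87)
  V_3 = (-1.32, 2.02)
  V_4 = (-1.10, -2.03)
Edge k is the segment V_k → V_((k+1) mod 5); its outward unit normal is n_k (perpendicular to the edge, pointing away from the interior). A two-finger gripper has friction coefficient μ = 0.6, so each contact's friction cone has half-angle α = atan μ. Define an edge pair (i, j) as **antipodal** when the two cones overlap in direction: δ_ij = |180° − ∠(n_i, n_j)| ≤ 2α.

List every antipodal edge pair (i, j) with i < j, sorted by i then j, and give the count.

count = 5; pairs: (0,2), (0,3), (1,3), (1,4), (2,4)

α = atan 0.6 = 30.96°;  2α = 61.93°
n_0 = (+0.9627, -0.2707)
n_1 = (+0.9468, +0.3220)
n_2 = (-0.4138, +0.9104)
n_3 = (-0.9985, -0.0542)
n_4 = (-0.4568, -0.8896)
  (0,1): δ = 145.51°  ·
  (0,2): δ = 49.85°  ✓
  (0,3): δ = 18.82°  ✓
  (0,4): δ = 78.53°  ·
  (1,2): δ = 84.34°  ·
  (1,3): δ = 15.67°  ✓
  (1,4): δ = 44.04°  ✓
  (2,3): δ = 111.33°  ·
  (2,4): δ = 51.63°  ✓
  (3,4): δ = 120.29°  ·
antipodal pairs: 5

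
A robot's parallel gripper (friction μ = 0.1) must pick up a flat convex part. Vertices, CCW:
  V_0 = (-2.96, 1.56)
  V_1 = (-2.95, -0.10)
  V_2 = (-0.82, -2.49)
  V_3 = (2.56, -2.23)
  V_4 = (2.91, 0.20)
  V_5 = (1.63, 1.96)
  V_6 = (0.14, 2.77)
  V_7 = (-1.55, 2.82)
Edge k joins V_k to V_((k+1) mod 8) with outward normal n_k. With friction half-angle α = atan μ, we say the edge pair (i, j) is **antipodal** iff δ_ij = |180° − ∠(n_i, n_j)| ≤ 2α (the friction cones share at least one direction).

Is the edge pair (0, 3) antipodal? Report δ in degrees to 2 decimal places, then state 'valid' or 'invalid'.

α = atan 0.1 = 5.71°;  2α = 11.42°
edge 0: e_0 = (+0.01, -1.66);  n_0 = (-1.0000, -0.0060)
edge 3: e_3 = (+0.35, +2.43);  n_3 = (+0.9898, -0.1426)
∠(n_0, n_3) = 171.46°
δ = |180° − 171.46°| = 8.54°
8.54° ≤ 2α = 11.42°  →  valid

δ = 8.54°, valid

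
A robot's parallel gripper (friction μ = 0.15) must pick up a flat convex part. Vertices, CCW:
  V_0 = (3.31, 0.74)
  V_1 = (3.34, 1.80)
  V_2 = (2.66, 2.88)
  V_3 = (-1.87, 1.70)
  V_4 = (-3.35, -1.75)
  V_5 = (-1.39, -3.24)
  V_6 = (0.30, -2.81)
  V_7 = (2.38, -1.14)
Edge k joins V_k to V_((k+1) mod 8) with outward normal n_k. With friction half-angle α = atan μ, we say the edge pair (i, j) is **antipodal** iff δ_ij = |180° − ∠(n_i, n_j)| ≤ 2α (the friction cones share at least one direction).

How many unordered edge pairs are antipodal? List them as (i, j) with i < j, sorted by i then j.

count = 2; pairs: (2,5), (3,7)

α = atan 0.15 = 8.53°;  2α = 17.06°
n_0 = (+0.9996, -0.0283)
n_1 = (+0.8462, +0.5328)
n_2 = (-0.2521, +0.9677)
n_3 = (-0.9190, +0.3942)
n_4 = (-0.6052, -0.7961)
n_5 = (+0.2466, -0.9691)
n_6 = (+0.6261, -0.7798)
n_7 = (+0.8963, -0.4434)
  (0,1): δ = 146.18°  ·
  (0,2): δ = 73.78°  ·
  (0,3): δ = 21.60°  ·
  (0,4): δ = 54.38°  ·
  (0,5): δ = 105.90°  ·
  (0,6): δ = 130.38°  ·
  (0,7): δ = 155.30°  ·
  (1,2): δ = 107.60°  ·
  (1,3): δ = 55.41°  ·
  (1,4): δ = 20.56°  ·
  (1,5): δ = 72.08°  ·
  (1,6): δ = 96.56°  ·
  (1,7): δ = 121.48°  ·
  (2,3): δ = 127.82°  ·
  (2,4): δ = 51.84°  ·
  (2,5): δ = 0.32°  ✓
  (2,6): δ = 24.16°  ·
  (2,7): δ = 49.08°  ·
  (3,4): δ = 104.02°  ·
  (3,5): δ = 52.51°  ·
  (3,6): δ = 28.02°  ·
  (3,7): δ = 3.10°  ✓
  (4,5): δ = 128.48°  ·
  (4,6): δ = 104.00°  ·
  (4,7): δ = 79.08°  ·
  (5,6): δ = 155.51°  ·
  (5,7): δ = 130.60°  ·
  (6,7): δ = 155.08°  ·
antipodal pairs: 2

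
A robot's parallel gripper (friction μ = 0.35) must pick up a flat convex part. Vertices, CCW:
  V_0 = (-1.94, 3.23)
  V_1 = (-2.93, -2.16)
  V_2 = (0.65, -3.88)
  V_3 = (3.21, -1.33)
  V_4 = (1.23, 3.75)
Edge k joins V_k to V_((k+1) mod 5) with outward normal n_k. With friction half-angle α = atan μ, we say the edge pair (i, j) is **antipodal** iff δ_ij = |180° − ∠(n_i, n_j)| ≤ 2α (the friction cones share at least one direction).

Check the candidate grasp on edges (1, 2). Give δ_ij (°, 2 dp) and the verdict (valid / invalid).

δ = 109.45°, invalid

α = atan 0.35 = 19.29°;  2α = 38.58°
edge 1: e_1 = (+3.58, -1.72);  n_1 = (-0.4331, -0.9014)
edge 2: e_2 = (+2.56, +2.55);  n_2 = (+0.7057, -0.7085)
∠(n_1, n_2) = 70.55°
δ = |180° − 70.55°| = 109.45°
109.45° > 2α = 38.58°  →  invalid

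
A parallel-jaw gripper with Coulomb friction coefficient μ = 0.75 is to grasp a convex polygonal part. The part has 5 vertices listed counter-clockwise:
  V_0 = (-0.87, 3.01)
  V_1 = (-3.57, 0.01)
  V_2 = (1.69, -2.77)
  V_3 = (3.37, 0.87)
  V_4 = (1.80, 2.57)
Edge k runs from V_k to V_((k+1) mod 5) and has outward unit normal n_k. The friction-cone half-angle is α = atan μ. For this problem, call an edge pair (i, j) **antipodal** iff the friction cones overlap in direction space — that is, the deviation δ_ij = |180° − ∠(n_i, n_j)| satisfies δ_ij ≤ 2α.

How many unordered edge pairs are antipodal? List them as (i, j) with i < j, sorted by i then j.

count = 3; pairs: (0,2), (1,3), (1,4)

α = atan 0.75 = 36.87°;  2α = 73.74°
n_0 = (-0.7433, +0.6690)
n_1 = (-0.4673, -0.8841)
n_2 = (+0.9080, -0.4191)
n_3 = (+0.7346, +0.6785)
n_4 = (+0.1626, +0.9867)
  (0,1): δ = 75.87°  ·
  (0,2): δ = 17.21°  ✓
  (0,3): δ = 84.71°  ·
  (0,4): δ = 122.63°  ·
  (1,2): δ = 86.92°  ·
  (1,3): δ = 19.42°  ✓
  (1,4): δ = 18.50°  ✓
  (2,3): δ = 112.50°  ·
  (2,4): δ = 74.58°  ·
  (3,4): δ = 142.08°  ·
antipodal pairs: 3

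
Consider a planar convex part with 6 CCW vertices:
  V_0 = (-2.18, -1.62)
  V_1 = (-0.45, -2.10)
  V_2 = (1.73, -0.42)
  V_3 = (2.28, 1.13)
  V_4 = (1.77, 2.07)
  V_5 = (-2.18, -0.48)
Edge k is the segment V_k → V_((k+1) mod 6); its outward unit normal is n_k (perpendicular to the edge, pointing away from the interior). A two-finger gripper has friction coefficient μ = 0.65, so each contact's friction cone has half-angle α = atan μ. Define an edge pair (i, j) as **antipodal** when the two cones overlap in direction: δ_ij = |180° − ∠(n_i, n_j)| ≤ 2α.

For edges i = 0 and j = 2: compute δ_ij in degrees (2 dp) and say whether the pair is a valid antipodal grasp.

δ = 94.03°, invalid

α = atan 0.65 = 33.02°;  2α = 66.05°
edge 0: e_0 = (+1.73, -0.48);  n_0 = (-0.2674, -0.9636)
edge 2: e_2 = (+0.55, +1.55);  n_2 = (+0.9424, -0.3344)
∠(n_0, n_2) = 85.97°
δ = |180° − 85.97°| = 94.03°
94.03° > 2α = 66.05°  →  invalid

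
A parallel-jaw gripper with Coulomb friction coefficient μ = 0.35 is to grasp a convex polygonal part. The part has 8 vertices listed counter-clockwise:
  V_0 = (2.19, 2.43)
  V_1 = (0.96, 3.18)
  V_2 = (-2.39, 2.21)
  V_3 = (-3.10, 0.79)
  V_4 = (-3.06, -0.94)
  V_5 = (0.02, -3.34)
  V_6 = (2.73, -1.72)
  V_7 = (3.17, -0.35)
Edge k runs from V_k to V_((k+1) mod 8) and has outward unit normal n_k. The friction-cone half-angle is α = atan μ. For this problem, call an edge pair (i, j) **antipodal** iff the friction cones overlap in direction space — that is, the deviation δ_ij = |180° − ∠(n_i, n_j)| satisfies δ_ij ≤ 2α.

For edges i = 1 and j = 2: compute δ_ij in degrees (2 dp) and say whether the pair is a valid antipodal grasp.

δ = 132.71°, invalid

α = atan 0.35 = 19.29°;  2α = 38.58°
edge 1: e_1 = (-3.35, -0.97);  n_1 = (-0.2781, +0.9605)
edge 2: e_2 = (-0.71, -1.42);  n_2 = (-0.8944, +0.4472)
∠(n_1, n_2) = 47.29°
δ = |180° − 47.29°| = 132.71°
132.71° > 2α = 38.58°  →  invalid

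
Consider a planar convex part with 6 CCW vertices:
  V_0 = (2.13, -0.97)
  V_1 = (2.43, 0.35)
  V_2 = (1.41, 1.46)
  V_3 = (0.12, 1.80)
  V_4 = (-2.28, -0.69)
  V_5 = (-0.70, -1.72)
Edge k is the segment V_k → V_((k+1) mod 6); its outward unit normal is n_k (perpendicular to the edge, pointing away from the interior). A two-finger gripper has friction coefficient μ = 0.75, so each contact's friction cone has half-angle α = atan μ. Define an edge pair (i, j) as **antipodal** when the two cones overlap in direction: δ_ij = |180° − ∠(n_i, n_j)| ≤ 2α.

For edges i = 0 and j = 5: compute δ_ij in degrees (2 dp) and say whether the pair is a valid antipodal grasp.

δ = 117.65°, invalid

α = atan 0.75 = 36.87°;  2α = 73.74°
edge 0: e_0 = (+0.30, +1.32);  n_0 = (+0.9751, -0.2216)
edge 5: e_5 = (+2.83, +0.75);  n_5 = (+0.2562, -0.9666)
∠(n_0, n_5) = 62.35°
δ = |180° − 62.35°| = 117.65°
117.65° > 2α = 73.74°  →  invalid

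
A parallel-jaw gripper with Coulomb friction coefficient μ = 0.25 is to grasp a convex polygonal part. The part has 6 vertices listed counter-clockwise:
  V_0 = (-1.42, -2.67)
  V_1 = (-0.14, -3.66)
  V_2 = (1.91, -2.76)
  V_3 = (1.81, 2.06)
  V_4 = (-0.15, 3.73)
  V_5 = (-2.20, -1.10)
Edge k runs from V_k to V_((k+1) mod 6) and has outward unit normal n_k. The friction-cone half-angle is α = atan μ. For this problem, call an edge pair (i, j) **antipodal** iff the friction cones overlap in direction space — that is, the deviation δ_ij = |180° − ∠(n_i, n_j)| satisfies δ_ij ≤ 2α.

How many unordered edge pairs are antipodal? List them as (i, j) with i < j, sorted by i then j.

α = atan 0.25 = 14.04°;  2α = 28.07°
n_0 = (-0.6118, -0.7910)
n_1 = (+0.4020, -0.9156)
n_2 = (+0.9998, +0.0207)
n_3 = (+0.6485, +0.7612)
n_4 = (-0.9205, +0.3907)
n_5 = (-0.8956, -0.4449)
  (0,1): δ = 118.58°  ·
  (0,2): δ = 51.09°  ·
  (0,3): δ = 2.71°  ✓
  (0,4): δ = 104.72°  ·
  (0,5): δ = 154.14°  ·
  (1,2): δ = 112.51°  ·
  (1,3): δ = 64.13°  ·
  (1,4): δ = 43.30°  ·
  (1,5): δ = 92.72°  ·
  (2,3): δ = 131.62°  ·
  (2,4): δ = 24.19°  ✓
  (2,5): δ = 25.23°  ✓
  (3,4): δ = 72.57°  ·
  (3,5): δ = 23.15°  ✓
  (4,5): δ = 130.58°  ·
antipodal pairs: 4

count = 4; pairs: (0,3), (2,4), (2,5), (3,5)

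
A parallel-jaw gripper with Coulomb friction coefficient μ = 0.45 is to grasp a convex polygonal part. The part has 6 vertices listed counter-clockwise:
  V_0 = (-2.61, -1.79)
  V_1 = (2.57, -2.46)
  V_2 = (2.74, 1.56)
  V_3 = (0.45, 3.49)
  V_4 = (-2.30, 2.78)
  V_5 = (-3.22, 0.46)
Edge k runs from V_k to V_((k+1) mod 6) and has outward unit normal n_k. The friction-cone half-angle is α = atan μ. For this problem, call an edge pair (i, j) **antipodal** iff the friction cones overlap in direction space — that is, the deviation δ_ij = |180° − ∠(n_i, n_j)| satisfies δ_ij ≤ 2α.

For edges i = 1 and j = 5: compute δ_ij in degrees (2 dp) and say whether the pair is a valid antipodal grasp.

δ = 17.59°, valid

α = atan 0.45 = 24.23°;  2α = 48.46°
edge 1: e_1 = (+0.17, +4.02);  n_1 = (+0.9991, -0.0423)
edge 5: e_5 = (+0.61, -2.25);  n_5 = (-0.9652, -0.2617)
∠(n_1, n_5) = 162.41°
δ = |180° − 162.41°| = 17.59°
17.59° ≤ 2α = 48.46°  →  valid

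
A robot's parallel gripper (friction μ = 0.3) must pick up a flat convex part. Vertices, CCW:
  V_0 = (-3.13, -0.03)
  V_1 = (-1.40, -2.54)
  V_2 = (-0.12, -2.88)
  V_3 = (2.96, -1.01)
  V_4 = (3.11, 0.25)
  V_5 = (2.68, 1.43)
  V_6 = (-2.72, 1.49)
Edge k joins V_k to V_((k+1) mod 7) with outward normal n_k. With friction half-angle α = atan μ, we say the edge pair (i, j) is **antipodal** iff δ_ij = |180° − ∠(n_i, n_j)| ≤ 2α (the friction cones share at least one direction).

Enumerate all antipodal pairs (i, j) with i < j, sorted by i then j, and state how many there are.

count = 4; pairs: (0,4), (1,5), (2,5), (3,6)

α = atan 0.3 = 16.70°;  2α = 33.40°
n_0 = (-0.8234, -0.5675)
n_1 = (-0.2567, -0.9665)
n_2 = (+0.5190, -0.8548)
n_3 = (+0.9930, -0.1182)
n_4 = (+0.9396, +0.3424)
n_5 = (+0.0111, +0.9999)
n_6 = (-0.9655, +0.2604)
  (0,1): δ = 139.45°  ·
  (0,2): δ = 93.31°  ·
  (0,3): δ = 41.37°  ·
  (0,4): δ = 14.55°  ✓
  (0,5): δ = 54.79°  ·
  (0,6): δ = 130.33°  ·
  (1,2): δ = 133.86°  ·
  (1,3): δ = 81.91°  ·
  (1,4): δ = 55.10°  ·
  (1,5): δ = 14.24°  ✓
  (1,6): δ = 89.78°  ·
  (2,3): δ = 128.05°  ·
  (2,4): δ = 101.24°  ·
  (2,5): δ = 31.90°  ✓
  (2,6): δ = 43.64°  ·
  (3,4): δ = 153.19°  ·
  (3,5): δ = 83.85°  ·
  (3,6): δ = 8.31°  ✓
  (4,5): δ = 110.66°  ·
  (4,6): δ = 35.12°  ·
  (5,6): δ = 104.46°  ·
antipodal pairs: 4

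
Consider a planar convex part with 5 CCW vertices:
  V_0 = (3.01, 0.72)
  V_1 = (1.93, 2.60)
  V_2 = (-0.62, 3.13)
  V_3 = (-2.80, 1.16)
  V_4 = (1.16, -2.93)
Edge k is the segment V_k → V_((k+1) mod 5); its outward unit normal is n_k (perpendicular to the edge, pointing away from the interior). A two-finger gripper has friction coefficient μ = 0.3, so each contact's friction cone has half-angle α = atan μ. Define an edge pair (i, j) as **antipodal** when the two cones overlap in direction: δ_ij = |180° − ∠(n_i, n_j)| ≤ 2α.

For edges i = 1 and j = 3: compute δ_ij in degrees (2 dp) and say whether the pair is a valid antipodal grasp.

α = atan 0.3 = 16.70°;  2α = 33.40°
edge 1: e_1 = (-2.55, +0.53);  n_1 = (+0.2035, +0.9791)
edge 3: e_3 = (+3.96, -4.09);  n_3 = (-0.7184, -0.6956)
∠(n_1, n_3) = 145.82°
δ = |180° − 145.82°| = 34.18°
34.18° > 2α = 33.40°  →  invalid

δ = 34.18°, invalid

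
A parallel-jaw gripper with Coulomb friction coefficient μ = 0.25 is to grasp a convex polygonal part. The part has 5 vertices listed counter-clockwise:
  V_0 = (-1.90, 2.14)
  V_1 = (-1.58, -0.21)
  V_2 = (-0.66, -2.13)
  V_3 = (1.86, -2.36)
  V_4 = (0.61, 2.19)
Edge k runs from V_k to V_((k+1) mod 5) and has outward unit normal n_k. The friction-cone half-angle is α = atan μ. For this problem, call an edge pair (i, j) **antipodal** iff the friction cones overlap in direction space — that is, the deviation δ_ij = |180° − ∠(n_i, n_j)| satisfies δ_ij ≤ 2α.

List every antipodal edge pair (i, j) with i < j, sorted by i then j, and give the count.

α = atan 0.25 = 14.04°;  2α = 28.07°
n_0 = (-0.9909, -0.1349)
n_1 = (-0.9018, -0.4321)
n_2 = (-0.0909, -0.9959)
n_3 = (+0.9643, +0.2649)
n_4 = (-0.0199, +0.9998)
  (0,1): δ = 162.15°  ·
  (0,2): δ = 102.97°  ·
  (0,3): δ = 7.61°  ✓
  (0,4): δ = 83.39°  ·
  (1,2): δ = 120.82°  ·
  (1,3): δ = 10.24°  ✓
  (1,4): δ = 65.54°  ·
  (2,3): δ = 69.42°  ·
  (2,4): δ = 6.36°  ✓
  (3,4): δ = 104.22°  ·
antipodal pairs: 3

count = 3; pairs: (0,3), (1,3), (2,4)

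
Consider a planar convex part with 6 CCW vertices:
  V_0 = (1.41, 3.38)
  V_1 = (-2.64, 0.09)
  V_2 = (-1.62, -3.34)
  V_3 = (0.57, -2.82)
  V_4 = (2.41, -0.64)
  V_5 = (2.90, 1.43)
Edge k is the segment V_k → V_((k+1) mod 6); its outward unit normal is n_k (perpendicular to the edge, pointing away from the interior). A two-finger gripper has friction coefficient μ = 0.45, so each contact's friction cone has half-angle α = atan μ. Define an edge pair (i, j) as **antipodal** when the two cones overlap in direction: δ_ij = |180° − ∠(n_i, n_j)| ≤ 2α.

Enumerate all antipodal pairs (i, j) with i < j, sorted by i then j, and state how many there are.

count = 5; pairs: (0,2), (0,3), (0,4), (1,4), (1,5)

α = atan 0.45 = 24.23°;  2α = 48.46°
n_0 = (-0.6305, +0.7762)
n_1 = (-0.9585, -0.2850)
n_2 = (+0.2310, -0.9729)
n_3 = (+0.7642, -0.6450)
n_4 = (+0.9731, -0.2303)
n_5 = (+0.7946, +0.6071)
  (0,1): δ = 112.53°  ·
  (0,2): δ = 25.73°  ✓
  (0,3): δ = 10.75°  ✓
  (0,4): δ = 37.59°  ✓
  (0,5): δ = 88.30°  ·
  (1,2): δ = 93.20°  ·
  (1,3): δ = 56.73°  ·
  (1,4): δ = 29.88°  ✓
  (1,5): δ = 20.82°  ✓
  (2,3): δ = 143.52°  ·
  (2,4): δ = 116.67°  ·
  (2,5): δ = 65.97°  ·
  (3,4): δ = 153.15°  ·
  (3,5): δ = 102.45°  ·
  (4,5): δ = 129.30°  ·
antipodal pairs: 5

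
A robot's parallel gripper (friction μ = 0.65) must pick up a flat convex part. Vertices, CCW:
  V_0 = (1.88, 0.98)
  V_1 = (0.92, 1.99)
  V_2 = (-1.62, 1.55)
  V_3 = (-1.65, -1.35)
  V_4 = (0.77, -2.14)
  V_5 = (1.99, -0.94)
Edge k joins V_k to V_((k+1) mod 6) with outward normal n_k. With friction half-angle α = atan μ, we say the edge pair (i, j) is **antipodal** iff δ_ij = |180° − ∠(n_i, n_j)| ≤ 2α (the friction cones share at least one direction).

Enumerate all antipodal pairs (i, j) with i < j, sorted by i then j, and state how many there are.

α = atan 0.65 = 33.02°;  2α = 66.05°
n_0 = (+0.7248, +0.6889)
n_1 = (-0.1707, +0.9853)
n_2 = (-0.9999, +0.0103)
n_3 = (-0.3103, -0.9506)
n_4 = (+0.7012, -0.7129)
n_5 = (+0.9984, +0.0572)
  (0,1): δ = 123.72°  ·
  (0,2): δ = 44.14°  ✓
  (0,3): δ = 28.37°  ✓
  (0,4): δ = 90.98°  ·
  (0,5): δ = 139.73°  ·
  (1,2): δ = 100.42°  ·
  (1,3): δ = 27.91°  ✓
  (1,4): δ = 34.70°  ✓
  (1,5): δ = 83.45°  ·
  (2,3): δ = 107.49°  ·
  (2,4): δ = 44.88°  ✓
  (2,5): δ = 3.87°  ✓
  (3,4): δ = 117.39°  ·
  (3,5): δ = 68.64°  ·
  (4,5): δ = 131.25°  ·
antipodal pairs: 6

count = 6; pairs: (0,2), (0,3), (1,3), (1,4), (2,4), (2,5)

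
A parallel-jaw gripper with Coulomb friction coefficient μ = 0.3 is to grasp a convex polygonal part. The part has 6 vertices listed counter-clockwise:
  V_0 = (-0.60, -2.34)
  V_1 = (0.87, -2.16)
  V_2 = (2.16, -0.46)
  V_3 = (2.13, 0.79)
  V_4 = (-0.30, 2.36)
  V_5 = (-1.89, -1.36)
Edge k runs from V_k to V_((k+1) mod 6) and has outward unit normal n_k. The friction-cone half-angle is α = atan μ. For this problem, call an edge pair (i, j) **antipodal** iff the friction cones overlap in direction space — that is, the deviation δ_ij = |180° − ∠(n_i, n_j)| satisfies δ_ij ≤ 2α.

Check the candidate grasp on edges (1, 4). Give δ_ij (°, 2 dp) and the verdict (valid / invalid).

δ = 14.05°, valid

α = atan 0.3 = 16.70°;  2α = 33.40°
edge 1: e_1 = (+1.29, +1.70);  n_1 = (+0.7966, -0.6045)
edge 4: e_4 = (-1.59, -3.72);  n_4 = (-0.9195, +0.3930)
∠(n_1, n_4) = 165.95°
δ = |180° − 165.95°| = 14.05°
14.05° ≤ 2α = 33.40°  →  valid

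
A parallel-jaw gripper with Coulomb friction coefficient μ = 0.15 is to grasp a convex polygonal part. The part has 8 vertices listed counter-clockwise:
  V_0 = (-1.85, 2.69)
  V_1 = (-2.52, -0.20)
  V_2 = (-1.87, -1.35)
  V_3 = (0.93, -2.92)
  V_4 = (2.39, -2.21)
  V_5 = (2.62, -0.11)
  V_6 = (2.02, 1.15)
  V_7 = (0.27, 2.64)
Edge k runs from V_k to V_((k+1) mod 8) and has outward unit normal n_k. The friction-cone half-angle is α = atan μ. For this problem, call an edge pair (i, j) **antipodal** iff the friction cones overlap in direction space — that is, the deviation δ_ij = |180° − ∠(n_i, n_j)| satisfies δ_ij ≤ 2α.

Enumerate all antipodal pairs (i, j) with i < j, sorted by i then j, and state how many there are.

α = atan 0.15 = 8.53°;  2α = 17.06°
n_0 = (-0.9742, +0.2258)
n_1 = (-0.8706, -0.4921)
n_2 = (-0.4891, -0.8722)
n_3 = (+0.4373, -0.8993)
n_4 = (+0.9941, -0.1089)
n_5 = (+0.9029, +0.4299)
n_6 = (+0.6483, +0.7614)
n_7 = (+0.0236, +0.9997)
  (0,1): δ = 137.47°  ·
  (0,2): δ = 106.23°  ·
  (0,3): δ = 51.01°  ·
  (0,4): δ = 6.80°  ✓
  (0,5): δ = 38.52°  ·
  (0,6): δ = 62.64°  ·
  (0,7): δ = 101.70°  ·
  (1,2): δ = 148.76°  ·
  (1,3): δ = 93.54°  ·
  (1,4): δ = 35.73°  ·
  (1,5): δ = 4.01°  ✓
  (1,6): δ = 20.11°  ·
  (1,7): δ = 59.17°  ·
  (2,3): δ = 124.79°  ·
  (2,4): δ = 66.97°  ·
  (2,5): δ = 35.26°  ·
  (2,6): δ = 11.13°  ✓
  (2,7): δ = 27.93°  ·
  (3,4): δ = 122.18°  ·
  (3,5): δ = 90.47°  ·
  (3,6): δ = 66.35°  ·
  (3,7): δ = 27.28°  ·
  (4,5): δ = 148.29°  ·
  (4,6): δ = 124.16°  ·
  (4,7): δ = 85.10°  ·
  (5,6): δ = 155.88°  ·
  (5,7): δ = 116.81°  ·
  (6,7): δ = 140.94°  ·
antipodal pairs: 3

count = 3; pairs: (0,4), (1,5), (2,6)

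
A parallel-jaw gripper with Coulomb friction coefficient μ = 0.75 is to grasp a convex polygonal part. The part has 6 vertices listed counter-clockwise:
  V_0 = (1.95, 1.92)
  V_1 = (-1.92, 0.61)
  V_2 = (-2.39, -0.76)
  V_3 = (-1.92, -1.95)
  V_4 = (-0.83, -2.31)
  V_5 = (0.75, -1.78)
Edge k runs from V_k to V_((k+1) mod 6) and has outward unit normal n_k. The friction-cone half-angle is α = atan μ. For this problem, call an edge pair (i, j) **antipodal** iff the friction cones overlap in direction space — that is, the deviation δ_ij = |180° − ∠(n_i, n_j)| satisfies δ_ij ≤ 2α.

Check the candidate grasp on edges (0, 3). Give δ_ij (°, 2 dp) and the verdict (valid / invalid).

δ = 36.98°, valid

α = atan 0.75 = 36.87°;  2α = 73.74°
edge 0: e_0 = (-3.87, -1.31);  n_0 = (-0.3206, +0.9472)
edge 3: e_3 = (+1.09, -0.36);  n_3 = (-0.3136, -0.9496)
∠(n_0, n_3) = 143.02°
δ = |180° − 143.02°| = 36.98°
36.98° ≤ 2α = 73.74°  →  valid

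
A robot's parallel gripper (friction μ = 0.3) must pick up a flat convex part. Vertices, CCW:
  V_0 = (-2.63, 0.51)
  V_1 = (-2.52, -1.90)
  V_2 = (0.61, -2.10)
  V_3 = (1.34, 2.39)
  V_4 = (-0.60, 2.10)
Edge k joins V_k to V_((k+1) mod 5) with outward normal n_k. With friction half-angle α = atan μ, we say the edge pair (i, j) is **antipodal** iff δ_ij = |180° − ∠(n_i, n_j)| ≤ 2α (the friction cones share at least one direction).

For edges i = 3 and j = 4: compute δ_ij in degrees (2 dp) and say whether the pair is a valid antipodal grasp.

α = atan 0.3 = 16.70°;  2α = 33.40°
edge 3: e_3 = (-1.94, -0.29);  n_3 = (-0.1478, +0.9890)
edge 4: e_4 = (-2.03, -1.59);  n_4 = (-0.6166, +0.7873)
∠(n_3, n_4) = 29.57°
δ = |180° − 29.57°| = 150.43°
150.43° > 2α = 33.40°  →  invalid

δ = 150.43°, invalid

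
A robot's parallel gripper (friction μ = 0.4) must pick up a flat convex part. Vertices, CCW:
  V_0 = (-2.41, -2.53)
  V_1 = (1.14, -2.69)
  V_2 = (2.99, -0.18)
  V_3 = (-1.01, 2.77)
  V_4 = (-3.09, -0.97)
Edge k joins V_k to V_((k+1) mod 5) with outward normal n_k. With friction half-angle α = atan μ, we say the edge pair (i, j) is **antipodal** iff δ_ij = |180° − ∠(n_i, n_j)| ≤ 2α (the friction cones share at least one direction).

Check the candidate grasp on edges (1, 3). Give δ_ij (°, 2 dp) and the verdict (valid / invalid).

α = atan 0.4 = 21.80°;  2α = 43.60°
edge 1: e_1 = (+1.85, +2.51);  n_1 = (+0.8050, -0.5933)
edge 3: e_3 = (-2.08, -3.74);  n_3 = (-0.8739, +0.4860)
∠(n_1, n_3) = 172.69°
δ = |180° − 172.69°| = 7.31°
7.31° ≤ 2α = 43.60°  →  valid

δ = 7.31°, valid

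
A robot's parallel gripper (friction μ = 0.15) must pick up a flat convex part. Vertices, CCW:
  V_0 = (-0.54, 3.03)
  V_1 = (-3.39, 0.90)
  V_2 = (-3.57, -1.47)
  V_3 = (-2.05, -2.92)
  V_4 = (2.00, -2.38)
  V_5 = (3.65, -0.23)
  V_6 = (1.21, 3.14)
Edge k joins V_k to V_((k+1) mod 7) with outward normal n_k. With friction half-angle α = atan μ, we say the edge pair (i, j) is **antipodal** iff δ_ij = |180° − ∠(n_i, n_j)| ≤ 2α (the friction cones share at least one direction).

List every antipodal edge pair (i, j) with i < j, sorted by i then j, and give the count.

count = 3; pairs: (0,4), (2,5), (3,6)

α = atan 0.15 = 8.53°;  2α = 17.06°
n_0 = (-0.5987, +0.8010)
n_1 = (-0.9971, +0.0757)
n_2 = (-0.6902, -0.7236)
n_3 = (+0.1322, -0.9912)
n_4 = (+0.7933, -0.6088)
n_5 = (+0.8100, +0.5865)
n_6 = (-0.0627, +0.9980)
  (0,1): δ = 131.12°  ·
  (0,2): δ = 80.42°  ·
  (0,3): δ = 29.18°  ·
  (0,4): δ = 15.72°  ✓
  (0,5): δ = 89.13°  ·
  (0,6): δ = 146.82°  ·
  (1,2): δ = 129.31°  ·
  (1,3): δ = 78.06°  ·
  (1,4): δ = 33.16°  ·
  (1,5): δ = 40.25°  ·
  (1,6): δ = 97.94°  ·
  (2,3): δ = 128.76°  ·
  (2,4): δ = 83.85°  ·
  (2,5): δ = 10.44°  ✓
  (2,6): δ = 47.25°  ·
  (3,4): δ = 135.10°  ·
  (3,5): δ = 61.69°  ·
  (3,6): δ = 4.00°  ✓
  (4,5): δ = 106.59°  ·
  (4,6): δ = 48.90°  ·
  (5,6): δ = 122.31°  ·
antipodal pairs: 3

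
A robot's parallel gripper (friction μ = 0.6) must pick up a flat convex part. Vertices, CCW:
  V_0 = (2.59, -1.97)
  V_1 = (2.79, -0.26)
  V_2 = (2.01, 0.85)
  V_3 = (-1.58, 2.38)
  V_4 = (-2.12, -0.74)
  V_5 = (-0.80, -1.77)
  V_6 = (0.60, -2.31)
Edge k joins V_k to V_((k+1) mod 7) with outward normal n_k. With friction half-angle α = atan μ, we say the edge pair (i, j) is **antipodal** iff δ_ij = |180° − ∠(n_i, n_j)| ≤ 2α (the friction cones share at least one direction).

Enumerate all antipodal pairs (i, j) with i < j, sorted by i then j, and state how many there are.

count = 8; pairs: (0,3), (0,4), (1,3), (1,4), (1,5), (2,4), (2,5), (2,6)

α = atan 0.6 = 30.96°;  2α = 61.93°
n_0 = (+0.9932, -0.1162)
n_1 = (+0.8182, +0.5749)
n_2 = (+0.3921, +0.9199)
n_3 = (-0.9854, +0.1705)
n_4 = (-0.6152, -0.7884)
n_5 = (-0.3599, -0.9330)
n_6 = (+0.1684, -0.9857)
  (0,1): δ = 138.23°  ·
  (0,2): δ = 106.41°  ·
  (0,3): δ = 3.15°  ✓
  (0,4): δ = 58.71°  ✓
  (0,5): δ = 75.58°  ·
  (0,6): δ = 106.37°  ·
  (1,2): δ = 148.18°  ·
  (1,3): δ = 44.92°  ✓
  (1,4): δ = 16.94°  ✓
  (1,5): δ = 33.81°  ✓
  (1,6): δ = 64.60°  ·
  (2,3): δ = 76.74°  ·
  (2,4): δ = 14.88°  ✓
  (2,5): δ = 1.99°  ✓
  (2,6): δ = 32.78°  ✓
  (3,4): δ = 118.15°  ·
  (3,5): δ = 101.27°  ·
  (3,6): δ = 70.49°  ·
  (4,5): δ = 163.13°  ·
  (4,6): δ = 132.34°  ·
  (5,6): δ = 149.21°  ·
antipodal pairs: 8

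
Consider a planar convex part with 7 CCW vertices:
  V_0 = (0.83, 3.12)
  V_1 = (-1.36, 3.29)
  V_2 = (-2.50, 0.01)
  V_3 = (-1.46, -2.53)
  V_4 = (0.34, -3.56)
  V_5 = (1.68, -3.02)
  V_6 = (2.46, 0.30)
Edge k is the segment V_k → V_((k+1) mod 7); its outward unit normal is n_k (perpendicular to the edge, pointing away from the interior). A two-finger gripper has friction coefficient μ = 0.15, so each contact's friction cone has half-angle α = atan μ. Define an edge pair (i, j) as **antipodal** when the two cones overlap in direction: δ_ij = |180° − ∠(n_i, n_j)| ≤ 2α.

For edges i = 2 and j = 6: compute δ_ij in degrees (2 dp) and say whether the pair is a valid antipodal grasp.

α = atan 0.15 = 8.53°;  2α = 17.06°
edge 2: e_2 = (+1.04, -2.54);  n_2 = (-0.9254, -0.3789)
edge 6: e_6 = (-1.63, +2.82);  n_6 = (+0.8658, +0.5004)
∠(n_2, n_6) = 172.24°
δ = |180° − 172.24°| = 7.76°
7.76° ≤ 2α = 17.06°  →  valid

δ = 7.76°, valid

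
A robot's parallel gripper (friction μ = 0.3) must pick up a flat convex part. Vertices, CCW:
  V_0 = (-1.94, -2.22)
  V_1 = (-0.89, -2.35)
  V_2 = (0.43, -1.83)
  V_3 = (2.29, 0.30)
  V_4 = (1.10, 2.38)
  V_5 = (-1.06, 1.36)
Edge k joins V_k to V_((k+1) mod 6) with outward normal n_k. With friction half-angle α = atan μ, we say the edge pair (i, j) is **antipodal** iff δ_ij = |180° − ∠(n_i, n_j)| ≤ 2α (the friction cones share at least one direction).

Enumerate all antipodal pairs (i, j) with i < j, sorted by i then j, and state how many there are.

α = atan 0.3 = 16.70°;  2α = 33.40°
n_0 = (-0.1229, -0.9924)
n_1 = (+0.3665, -0.9304)
n_2 = (+0.7532, -0.6578)
n_3 = (+0.8680, +0.4966)
n_4 = (-0.4270, +0.9042)
n_5 = (-0.9711, +0.2387)
  (0,1): δ = 151.44°  ·
  (0,2): δ = 124.07°  ·
  (0,3): δ = 53.17°  ·
  (0,4): δ = 32.34°  ✓
  (0,5): δ = 83.25°  ·
  (1,2): δ = 152.63°  ·
  (1,3): δ = 81.73°  ·
  (1,4): δ = 3.78°  ✓
  (1,5): δ = 54.69°  ·
  (2,3): δ = 109.10°  ·
  (2,4): δ = 23.59°  ✓
  (2,5): δ = 27.32°  ✓
  (3,4): δ = 94.50°  ·
  (3,5): δ = 43.58°  ·
  (4,5): δ = 129.09°  ·
antipodal pairs: 4

count = 4; pairs: (0,4), (1,4), (2,4), (2,5)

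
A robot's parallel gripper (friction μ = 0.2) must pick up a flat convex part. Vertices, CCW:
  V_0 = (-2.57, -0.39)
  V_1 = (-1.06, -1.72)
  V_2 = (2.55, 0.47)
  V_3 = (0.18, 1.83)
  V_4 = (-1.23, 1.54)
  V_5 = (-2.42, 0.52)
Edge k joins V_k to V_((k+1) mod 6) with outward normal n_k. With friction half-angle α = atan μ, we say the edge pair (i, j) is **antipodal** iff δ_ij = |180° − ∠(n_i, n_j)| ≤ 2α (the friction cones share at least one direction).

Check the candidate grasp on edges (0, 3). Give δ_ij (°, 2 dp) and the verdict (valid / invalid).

δ = 53.00°, invalid

α = atan 0.2 = 11.31°;  2α = 22.62°
edge 0: e_0 = (+1.51, -1.33);  n_0 = (-0.6610, -0.7504)
edge 3: e_3 = (-1.41, -0.29);  n_3 = (-0.2015, +0.9795)
∠(n_0, n_3) = 127.00°
δ = |180° − 127.00°| = 53.00°
53.00° > 2α = 22.62°  →  invalid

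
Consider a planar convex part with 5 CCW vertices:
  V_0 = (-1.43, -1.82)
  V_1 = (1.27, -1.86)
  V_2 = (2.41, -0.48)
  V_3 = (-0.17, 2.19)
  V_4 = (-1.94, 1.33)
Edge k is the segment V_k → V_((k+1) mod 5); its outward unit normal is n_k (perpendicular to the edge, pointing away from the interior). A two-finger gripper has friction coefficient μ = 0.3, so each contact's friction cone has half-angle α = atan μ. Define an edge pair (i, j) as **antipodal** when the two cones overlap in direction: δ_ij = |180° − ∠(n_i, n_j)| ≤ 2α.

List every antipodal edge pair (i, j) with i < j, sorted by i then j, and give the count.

α = atan 0.3 = 16.70°;  2α = 33.40°
n_0 = (-0.0148, -0.9999)
n_1 = (+0.7710, -0.6369)
n_2 = (+0.7191, +0.6949)
n_3 = (-0.4370, +0.8995)
n_4 = (-0.9871, -0.1598)
  (0,1): δ = 128.71°  ·
  (0,2): δ = 45.13°  ·
  (0,3): δ = 26.76°  ✓
  (0,4): δ = 100.05°  ·
  (1,2): δ = 96.42°  ·
  (1,3): δ = 24.53°  ✓
  (1,4): δ = 48.76°  ·
  (2,3): δ = 108.10°  ·
  (2,4): δ = 34.82°  ·
  (3,4): δ = 106.72°  ·
antipodal pairs: 2

count = 2; pairs: (0,3), (1,3)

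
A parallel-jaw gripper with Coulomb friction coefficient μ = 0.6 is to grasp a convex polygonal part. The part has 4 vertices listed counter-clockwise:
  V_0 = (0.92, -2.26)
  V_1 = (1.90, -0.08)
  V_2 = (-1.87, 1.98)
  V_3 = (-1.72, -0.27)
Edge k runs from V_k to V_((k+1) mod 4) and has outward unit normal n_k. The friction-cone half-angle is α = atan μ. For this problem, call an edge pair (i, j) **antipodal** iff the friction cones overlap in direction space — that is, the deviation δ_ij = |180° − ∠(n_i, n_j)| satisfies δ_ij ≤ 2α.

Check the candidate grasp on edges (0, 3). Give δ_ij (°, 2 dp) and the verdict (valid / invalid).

δ = 77.20°, invalid

α = atan 0.6 = 30.96°;  2α = 61.93°
edge 0: e_0 = (+0.98, +2.18);  n_0 = (+0.9121, -0.4100)
edge 3: e_3 = (+2.64, -1.99);  n_3 = (-0.6019, -0.7985)
∠(n_0, n_3) = 102.80°
δ = |180° − 102.80°| = 77.20°
77.20° > 2α = 61.93°  →  invalid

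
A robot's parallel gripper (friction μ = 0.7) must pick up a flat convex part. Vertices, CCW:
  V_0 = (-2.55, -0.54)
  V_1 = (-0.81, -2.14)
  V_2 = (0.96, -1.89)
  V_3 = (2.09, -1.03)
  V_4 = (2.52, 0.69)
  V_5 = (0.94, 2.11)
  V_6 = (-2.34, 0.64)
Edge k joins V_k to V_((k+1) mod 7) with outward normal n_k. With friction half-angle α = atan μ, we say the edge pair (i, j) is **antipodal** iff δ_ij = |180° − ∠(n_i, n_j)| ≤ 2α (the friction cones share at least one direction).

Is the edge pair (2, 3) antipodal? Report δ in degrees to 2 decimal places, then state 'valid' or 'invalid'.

δ = 141.31°, invalid

α = atan 0.7 = 34.99°;  2α = 69.98°
edge 2: e_2 = (+1.13, +0.86);  n_2 = (+0.6056, -0.7958)
edge 3: e_3 = (+0.43, +1.72);  n_3 = (+0.9701, -0.2425)
∠(n_2, n_3) = 38.69°
δ = |180° − 38.69°| = 141.31°
141.31° > 2α = 69.98°  →  invalid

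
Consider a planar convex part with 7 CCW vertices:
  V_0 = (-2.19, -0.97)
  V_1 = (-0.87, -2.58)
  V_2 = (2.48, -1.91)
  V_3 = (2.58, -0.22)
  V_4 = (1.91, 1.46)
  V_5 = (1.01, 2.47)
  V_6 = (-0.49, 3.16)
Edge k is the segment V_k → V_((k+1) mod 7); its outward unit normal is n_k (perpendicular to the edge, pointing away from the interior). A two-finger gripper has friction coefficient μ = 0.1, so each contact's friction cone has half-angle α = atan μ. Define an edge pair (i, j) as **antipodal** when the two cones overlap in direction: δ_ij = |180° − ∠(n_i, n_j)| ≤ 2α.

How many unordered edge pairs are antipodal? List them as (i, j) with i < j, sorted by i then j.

count = 1; pairs: (0,4)

α = atan 0.1 = 5.71°;  2α = 11.42°
n_0 = (-0.7733, -0.6340)
n_1 = (+0.1961, -0.9806)
n_2 = (+0.9983, -0.0591)
n_3 = (+0.9289, +0.3704)
n_4 = (+0.7466, +0.6653)
n_5 = (+0.4179, +0.9085)
n_6 = (-0.9247, +0.3806)
  (0,1): δ = 118.04°  ·
  (0,2): δ = 42.73°  ·
  (0,3): δ = 17.60°  ·
  (0,4): δ = 2.36°  ✓
  (0,5): δ = 25.95°  ·
  (0,6): δ = 118.28°  ·
  (1,2): δ = 104.70°  ·
  (1,3): δ = 79.57°  ·
  (1,4): δ = 59.61°  ·
  (1,5): δ = 36.01°  ·
  (1,6): δ = 56.32°  ·
  (2,3): δ = 154.87°  ·
  (2,4): δ = 134.91°  ·
  (2,5): δ = 111.32°  ·
  (2,6): δ = 18.99°  ·
  (3,4): δ = 160.04°  ·
  (3,5): δ = 136.45°  ·
  (3,6): δ = 44.12°  ·
  (4,5): δ = 156.41°  ·
  (4,6): δ = 64.08°  ·
  (5,6): δ = 87.67°  ·
antipodal pairs: 1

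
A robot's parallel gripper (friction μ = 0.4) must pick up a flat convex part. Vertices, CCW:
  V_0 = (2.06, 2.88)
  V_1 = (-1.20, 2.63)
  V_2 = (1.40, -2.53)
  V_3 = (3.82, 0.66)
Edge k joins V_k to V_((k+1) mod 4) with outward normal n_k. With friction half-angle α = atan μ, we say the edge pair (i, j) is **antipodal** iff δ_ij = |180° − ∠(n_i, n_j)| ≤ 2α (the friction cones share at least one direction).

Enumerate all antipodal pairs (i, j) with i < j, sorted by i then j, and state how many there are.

count = 1; pairs: (1,3)

α = atan 0.4 = 21.80°;  2α = 43.60°
n_0 = (-0.0765, +0.9971)
n_1 = (-0.8930, -0.4500)
n_2 = (+0.7967, -0.6044)
n_3 = (+0.7836, +0.6212)
  (0,1): δ = 67.64°  ·
  (0,2): δ = 48.43°  ·
  (0,3): δ = 124.02°  ·
  (1,2): δ = 63.93°  ·
  (1,3): δ = 11.66°  ✓
  (2,3): δ = 104.41°  ·
antipodal pairs: 1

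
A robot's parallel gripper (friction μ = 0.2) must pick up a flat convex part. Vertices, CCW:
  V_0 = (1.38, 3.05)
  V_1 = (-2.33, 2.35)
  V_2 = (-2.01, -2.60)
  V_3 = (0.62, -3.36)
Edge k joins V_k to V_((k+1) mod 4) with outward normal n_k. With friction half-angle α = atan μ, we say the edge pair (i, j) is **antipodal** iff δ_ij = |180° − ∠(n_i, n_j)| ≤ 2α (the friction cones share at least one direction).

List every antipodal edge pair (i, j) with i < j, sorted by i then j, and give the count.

count = 1; pairs: (1,3)

α = atan 0.2 = 11.31°;  2α = 22.62°
n_0 = (-0.1854, +0.9827)
n_1 = (-0.9979, -0.0645)
n_2 = (-0.2776, -0.9607)
n_3 = (+0.9930, -0.1177)
  (0,1): δ = 96.99°  ·
  (0,2): δ = 26.80°  ·
  (0,3): δ = 72.55°  ·
  (1,2): δ = 109.82°  ·
  (1,3): δ = 10.46°  ✓
  (2,3): δ = 80.64°  ·
antipodal pairs: 1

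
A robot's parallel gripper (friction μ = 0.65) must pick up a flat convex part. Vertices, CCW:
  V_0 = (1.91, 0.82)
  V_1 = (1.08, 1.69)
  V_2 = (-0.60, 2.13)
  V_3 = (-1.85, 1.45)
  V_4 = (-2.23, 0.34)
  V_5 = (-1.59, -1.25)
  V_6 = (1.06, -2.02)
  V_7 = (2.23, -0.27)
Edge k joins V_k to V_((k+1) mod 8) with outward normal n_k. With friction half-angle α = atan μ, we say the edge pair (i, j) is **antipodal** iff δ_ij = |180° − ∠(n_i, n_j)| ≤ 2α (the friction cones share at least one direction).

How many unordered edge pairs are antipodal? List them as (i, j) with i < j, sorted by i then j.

α = atan 0.65 = 33.02°;  2α = 66.05°
n_0 = (+0.7235, +0.6903)
n_1 = (+0.2534, +0.9674)
n_2 = (-0.4779, +0.8784)
n_3 = (-0.9461, +0.3239)
n_4 = (-0.9277, -0.3734)
n_5 = (-0.2790, -0.9603)
n_6 = (+0.8313, -0.5558)
n_7 = (+0.9595, +0.2817)
  (0,1): δ = 148.33°  ·
  (0,2): δ = 105.11°  ·
  (0,3): δ = 62.55°  ✓
  (0,4): δ = 21.73°  ✓
  (0,5): δ = 30.15°  ✓
  (0,6): δ = 102.58°  ·
  (0,7): δ = 152.71°  ·
  (1,2): δ = 136.78°  ·
  (1,3): δ = 94.22°  ·
  (1,4): δ = 53.40°  ✓
  (1,5): δ = 1.53°  ✓
  (1,6): δ = 70.91°  ·
  (1,7): δ = 121.04°  ·
  (2,3): δ = 137.44°  ·
  (2,4): δ = 96.62°  ·
  (2,5): δ = 44.75°  ✓
  (2,6): δ = 27.69°  ✓
  (2,7): δ = 77.81°  ·
  (3,4): δ = 139.18°  ·
  (3,5): δ = 87.30°  ·
  (3,6): δ = 14.87°  ✓
  (3,7): δ = 35.26°  ✓
  (4,5): δ = 128.13°  ·
  (4,6): δ = 55.69°  ✓
  (4,7): δ = 5.56°  ✓
  (5,6): δ = 107.56°  ·
  (5,7): δ = 57.44°  ✓
  (6,7): δ = 129.87°  ·
antipodal pairs: 12

count = 12; pairs: (0,3), (0,4), (0,5), (1,4), (1,5), (2,5), (2,6), (3,6), (3,7), (4,6), (4,7), (5,7)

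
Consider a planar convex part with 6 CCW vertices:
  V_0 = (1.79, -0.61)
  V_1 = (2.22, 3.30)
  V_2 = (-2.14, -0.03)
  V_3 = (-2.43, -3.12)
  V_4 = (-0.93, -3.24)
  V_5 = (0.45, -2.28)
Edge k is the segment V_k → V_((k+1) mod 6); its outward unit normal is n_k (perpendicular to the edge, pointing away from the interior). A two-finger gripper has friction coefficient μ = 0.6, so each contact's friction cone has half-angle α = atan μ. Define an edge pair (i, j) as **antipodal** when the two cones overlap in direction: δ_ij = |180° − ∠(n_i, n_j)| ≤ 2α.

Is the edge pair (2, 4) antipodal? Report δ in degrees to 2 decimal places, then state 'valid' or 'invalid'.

δ = 49.81°, valid

α = atan 0.6 = 30.96°;  2α = 61.93°
edge 2: e_2 = (-0.29, -3.09);  n_2 = (-0.9956, +0.0934)
edge 4: e_4 = (+1.38, +0.96);  n_4 = (+0.5711, -0.8209)
∠(n_2, n_4) = 130.19°
δ = |180° − 130.19°| = 49.81°
49.81° ≤ 2α = 61.93°  →  valid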